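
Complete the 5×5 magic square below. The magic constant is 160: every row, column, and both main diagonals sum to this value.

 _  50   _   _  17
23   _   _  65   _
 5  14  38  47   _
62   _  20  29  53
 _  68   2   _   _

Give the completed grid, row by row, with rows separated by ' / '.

Row 3 must total 160; the given cells sum to 104, so (3,5) = 56.
From row 4, 160 − (62 + 20 + 29 + 53) gives (4,2) = -4.
From column 2, 160 − (50 + 14 + (-4) + 68) gives (2,2) = 32.
The remaining cell in anti-diagonal is (5,1) = 160 − 116 = 44.
Column 1 must total 160; the given cells sum to 134, so (1,1) = 26.
Main diagonal needs 160; the known cells sum to 125, so (5,5) = 35.
Row 5: 44 + 68 + 2 + 35 + ? = 160, so (5,4) = 11.
Column 4: 65 + 47 + 29 + 11 + ? = 160, so (1,4) = 8.
Column 5: 17 + 56 + 53 + 35 + ? = 160, so (2,5) = -1.
Using row 1: 26 + 50 + 8 + 17 + ? → (1,3) = 160 − 101 = 59.
Row 2 must total 160; the given cells sum to 119, so (2,3) = 41.

26 50 59 8 17 / 23 32 41 65 -1 / 5 14 38 47 56 / 62 -4 20 29 53 / 44 68 2 11 35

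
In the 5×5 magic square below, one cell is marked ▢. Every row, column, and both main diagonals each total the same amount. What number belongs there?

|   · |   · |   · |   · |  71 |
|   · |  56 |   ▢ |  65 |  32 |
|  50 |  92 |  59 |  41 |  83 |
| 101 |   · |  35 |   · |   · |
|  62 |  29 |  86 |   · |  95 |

98

Row 3 is complete and sums to 325; that is the magic constant.
Row 5: 62 + 29 + 86 + 95 + ? = 325, so (5,4) = 53.
Using column 5: 71 + 32 + 83 + 95 + ? → (4,5) = 325 − 281 = 44.
The remaining cell in anti-diagonal is (4,2) = 325 − 257 = 68.
Row 4 needs 325; the known cells sum to 248, so (4,4) = 77.
Column 2 needs 325; the known cells sum to 245, so (1,2) = 80.
Using column 4: 65 + 41 + 77 + 53 + ? → (1,4) = 325 − 236 = 89.
The remaining cell in main diagonal is (1,1) = 325 − 287 = 38.
Row 1: 38 + 80 + 89 + 71 + ? = 325, so (1,3) = 47.
The remaining cell in column 1 is (2,1) = 325 − 251 = 74.
The remaining cell in column 3 is (2,3) = 325 − 227 = 98.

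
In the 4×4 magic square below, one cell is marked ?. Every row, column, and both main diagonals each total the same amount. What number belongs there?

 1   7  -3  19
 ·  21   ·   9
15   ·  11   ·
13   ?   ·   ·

3

Row 1 is complete and sums to 24; that is the magic constant.
The remaining cell in column 1 is (2,1) = 24 − 29 = -5.
Using main diagonal: 1 + 21 + 11 + ? → (4,4) = 24 − 33 = -9.
Row 2 needs 24; the known cells sum to 25, so (2,3) = -1.
Column 3 needs 24; the known cells sum to 7, so (4,3) = 17.
Using column 4: 19 + 9 + (-9) + ? → (3,4) = 24 − 19 = 5.
Using anti-diagonal: 19 + (-1) + 13 + ? → (3,2) = 24 − 31 = -7.
Row 4 needs 24; the known cells sum to 21, so (4,2) = 3.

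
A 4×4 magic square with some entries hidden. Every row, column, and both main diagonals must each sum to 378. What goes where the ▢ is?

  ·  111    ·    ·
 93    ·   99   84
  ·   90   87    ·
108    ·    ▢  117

From row 2, 378 − (93 + 99 + 84) gives (2,2) = 102.
Column 2 needs 378; the known cells sum to 303, so (4,2) = 75.
The remaining cell in main diagonal is (1,1) = 378 − 306 = 72.
From anti-diagonal, 378 − (99 + 90 + 108) gives (1,4) = 81.
Row 1 must total 378; the given cells sum to 264, so (1,3) = 114.
The remaining cell in row 4 is (4,3) = 378 − 300 = 78.

78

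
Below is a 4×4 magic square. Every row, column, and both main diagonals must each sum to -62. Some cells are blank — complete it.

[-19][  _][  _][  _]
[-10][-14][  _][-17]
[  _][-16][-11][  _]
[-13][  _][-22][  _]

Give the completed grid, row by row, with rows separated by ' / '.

-19 -23 -8 -12 / -10 -14 -21 -17 / -20 -16 -11 -15 / -13 -9 -22 -18

Using row 2: -10 + (-14) + (-17) + ? → (2,3) = -62 − (-41) = -21.
Using column 1: -19 + (-10) + (-13) + ? → (3,1) = -62 − (-42) = -20.
Column 3 must total -62; the given cells sum to -54, so (1,3) = -8.
Main diagonal: -19 + (-14) + (-11) + ? = -62, so (4,4) = -18.
Anti-diagonal needs -62; the known cells sum to -50, so (1,4) = -12.
The remaining cell in row 1 is (1,2) = -62 − (-39) = -23.
From row 3, -62 − (-20 + (-16) + (-11)) gives (3,4) = -15.
The remaining cell in row 4 is (4,2) = -62 − (-53) = -9.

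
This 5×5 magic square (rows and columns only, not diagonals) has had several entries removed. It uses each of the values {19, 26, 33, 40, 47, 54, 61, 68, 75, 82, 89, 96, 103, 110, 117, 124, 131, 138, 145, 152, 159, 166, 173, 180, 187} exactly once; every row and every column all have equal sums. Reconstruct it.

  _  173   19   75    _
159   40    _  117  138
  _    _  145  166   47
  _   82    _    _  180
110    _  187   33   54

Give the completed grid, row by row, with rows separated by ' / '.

The 25 entries sum to 2575, so each line sums to 2575/5 = 515.
Row 2 needs 515; the known cells sum to 454, so (2,3) = 61.
Row 5 must total 515; the given cells sum to 384, so (5,2) = 131.
From column 2, 515 − (173 + 40 + 82 + 131) gives (3,2) = 89.
The remaining cell in column 3 is (4,3) = 515 − 412 = 103.
The remaining cell in column 4 is (4,4) = 515 − 391 = 124.
The remaining cell in column 5 is (1,5) = 515 − 419 = 96.
Row 1 needs 515; the known cells sum to 363, so (1,1) = 152.
Row 3 needs 515; the known cells sum to 447, so (3,1) = 68.
Row 4 must total 515; the given cells sum to 489, so (4,1) = 26.

152 173 19 75 96 / 159 40 61 117 138 / 68 89 145 166 47 / 26 82 103 124 180 / 110 131 187 33 54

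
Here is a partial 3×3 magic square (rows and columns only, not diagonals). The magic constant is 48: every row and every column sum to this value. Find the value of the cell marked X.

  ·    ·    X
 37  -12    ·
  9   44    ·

Row 2 must total 48; the given cells sum to 25, so (2,3) = 23.
Using row 3: 9 + 44 + ? → (3,3) = 48 − 53 = -5.
Column 1: 37 + 9 + ? = 48, so (1,1) = 2.
From column 2, 48 − (-12 + 44) gives (1,2) = 16.
Column 3 needs 48; the known cells sum to 18, so (1,3) = 30.

30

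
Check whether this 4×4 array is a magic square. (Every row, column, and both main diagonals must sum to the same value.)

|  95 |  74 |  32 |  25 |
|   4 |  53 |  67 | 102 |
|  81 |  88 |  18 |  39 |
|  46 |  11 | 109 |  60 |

Row 1: 95 + 74 + 32 + 25 = 226.
Row 2: 4 + 53 + 67 + 102 = 226.
Row 3: 81 + 88 + 18 + 39 = 226.
Row 4: 46 + 11 + 109 + 60 = 226.
Column 1: 95 + 4 + 81 + 46 = 226.
Column 2: 74 + 53 + 88 + 11 = 226.
Column 3: 32 + 67 + 18 + 109 = 226.
Column 4: 25 + 102 + 39 + 60 = 226.
Main diagonal: 95 + 53 + 18 + 60 = 226.
Anti-diagonal: 25 + 67 + 88 + 46 = 226.
All lines sum to 226.

Yes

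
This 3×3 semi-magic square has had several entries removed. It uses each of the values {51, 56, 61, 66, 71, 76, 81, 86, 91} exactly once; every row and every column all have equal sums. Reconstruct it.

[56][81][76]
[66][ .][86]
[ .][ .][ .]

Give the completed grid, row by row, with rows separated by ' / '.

The 9 entries sum to 639, so each line sums to 639/3 = 213.
Using row 2: 66 + 86 + ? → (2,2) = 213 − 152 = 61.
Column 1 must total 213; the given cells sum to 122, so (3,1) = 91.
Column 2: 81 + 61 + ? = 213, so (3,2) = 71.
From column 3, 213 − (76 + 86) gives (3,3) = 51.

56 81 76 / 66 61 86 / 91 71 51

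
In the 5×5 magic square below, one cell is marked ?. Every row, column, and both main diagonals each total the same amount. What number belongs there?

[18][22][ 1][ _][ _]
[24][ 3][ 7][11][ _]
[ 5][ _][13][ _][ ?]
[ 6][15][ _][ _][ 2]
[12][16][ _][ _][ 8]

21

Column 1 is complete and sums to 65; that is the magic constant.
From row 2, 65 − (24 + 3 + 7 + 11) gives (2,5) = 20.
The remaining cell in column 2 is (3,2) = 65 − 56 = 9.
The remaining cell in main diagonal is (4,4) = 65 − 42 = 23.
Anti-diagonal needs 65; the known cells sum to 51, so (1,5) = 14.
Using row 1: 18 + 22 + 1 + 14 + ? → (1,4) = 65 − 55 = 10.
Using row 4: 6 + 15 + 23 + 2 + ? → (4,3) = 65 − 46 = 19.
Column 3: 1 + 7 + 13 + 19 + ? = 65, so (5,3) = 25.
Column 5: 14 + 20 + 2 + 8 + ? = 65, so (3,5) = 21.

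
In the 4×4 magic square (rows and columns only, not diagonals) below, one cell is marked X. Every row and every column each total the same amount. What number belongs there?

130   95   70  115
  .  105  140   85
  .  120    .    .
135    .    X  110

Row 1 is complete and sums to 410; that is the magic constant.
Row 2: 105 + 140 + 85 + ? = 410, so (2,1) = 80.
Column 1 needs 410; the known cells sum to 345, so (3,1) = 65.
From column 2, 410 − (95 + 105 + 120) gives (4,2) = 90.
Column 4 must total 410; the given cells sum to 310, so (3,4) = 100.
Row 3 must total 410; the given cells sum to 285, so (3,3) = 125.
From row 4, 410 − (135 + 90 + 110) gives (4,3) = 75.

75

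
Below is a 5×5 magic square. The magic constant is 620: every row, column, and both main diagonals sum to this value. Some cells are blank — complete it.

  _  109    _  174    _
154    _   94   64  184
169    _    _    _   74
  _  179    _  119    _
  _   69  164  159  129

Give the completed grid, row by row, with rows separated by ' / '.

The remaining cell in row 2 is (2,2) = 620 − 496 = 124.
Row 5 needs 620; the known cells sum to 521, so (5,1) = 99.
Column 2: 109 + 124 + 179 + 69 + ? = 620, so (3,2) = 139.
Column 4 needs 620; the known cells sum to 516, so (3,4) = 104.
Row 3: 169 + 139 + 104 + 74 + ? = 620, so (3,3) = 134.
Main diagonal needs 620; the known cells sum to 506, so (1,1) = 114.
Anti-diagonal needs 620; the known cells sum to 476, so (1,5) = 144.
From row 1, 620 − (114 + 109 + 174 + 144) gives (1,3) = 79.
Using column 1: 114 + 154 + 169 + 99 + ? → (4,1) = 620 − 536 = 84.
The remaining cell in column 3 is (4,3) = 620 − 471 = 149.
From column 5, 620 − (144 + 184 + 74 + 129) gives (4,5) = 89.

114 109 79 174 144 / 154 124 94 64 184 / 169 139 134 104 74 / 84 179 149 119 89 / 99 69 164 159 129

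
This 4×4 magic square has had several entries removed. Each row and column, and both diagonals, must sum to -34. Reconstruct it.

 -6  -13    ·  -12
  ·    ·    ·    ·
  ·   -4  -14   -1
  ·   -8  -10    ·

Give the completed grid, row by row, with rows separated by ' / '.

-6 -13 -3 -12 / -2 -9 -7 -16 / -15 -4 -14 -1 / -11 -8 -10 -5

Row 1 needs -34; the known cells sum to -31, so (1,3) = -3.
Using row 3: -4 + (-14) + (-1) + ? → (3,1) = -34 − (-19) = -15.
Column 2: -13 + (-4) + (-8) + ? = -34, so (2,2) = -9.
From column 3, -34 − (-3 + (-14) + (-10)) gives (2,3) = -7.
Main diagonal: -6 + (-9) + (-14) + ? = -34, so (4,4) = -5.
The remaining cell in anti-diagonal is (4,1) = -34 − (-23) = -11.
Column 1 must total -34; the given cells sum to -32, so (2,1) = -2.
From column 4, -34 − (-12 + (-1) + (-5)) gives (2,4) = -16.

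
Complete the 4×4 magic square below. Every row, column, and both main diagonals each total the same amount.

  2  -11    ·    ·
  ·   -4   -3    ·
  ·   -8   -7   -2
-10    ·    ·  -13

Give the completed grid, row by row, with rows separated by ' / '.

2 -11 -12 -1 / -9 -4 -3 -6 / -5 -8 -7 -2 / -10 1 0 -13

Main diagonal is already complete: 2 + -4 + -7 + -13 = -22, so that is the magic constant.
The remaining cell in row 3 is (3,1) = -22 − (-17) = -5.
The remaining cell in column 1 is (2,1) = -22 − (-13) = -9.
From column 2, -22 − (-11 + (-4) + (-8)) gives (4,2) = 1.
Anti-diagonal needs -22; the known cells sum to -21, so (1,4) = -1.
The remaining cell in row 1 is (1,3) = -22 − (-10) = -12.
Using row 2: -9 + (-4) + (-3) + ? → (2,4) = -22 − (-16) = -6.
The remaining cell in row 4 is (4,3) = -22 − (-22) = 0.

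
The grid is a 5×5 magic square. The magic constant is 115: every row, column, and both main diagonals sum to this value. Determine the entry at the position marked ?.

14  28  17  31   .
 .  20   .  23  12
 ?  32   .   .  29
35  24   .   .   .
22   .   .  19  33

18

Row 1: 14 + 28 + 17 + 31 + ? = 115, so (1,5) = 25.
Column 2 needs 115; the known cells sum to 104, so (5,2) = 11.
From column 5, 115 − (25 + 12 + 29 + 33) gives (4,5) = 16.
Anti-diagonal: 25 + 23 + 24 + 22 + ? = 115, so (3,3) = 21.
Row 5 must total 115; the given cells sum to 85, so (5,3) = 30.
Using main diagonal: 14 + 20 + 21 + 33 + ? → (4,4) = 115 − 88 = 27.
Row 4: 35 + 24 + 27 + 16 + ? = 115, so (4,3) = 13.
From column 3, 115 − (17 + 21 + 13 + 30) gives (2,3) = 34.
Column 4 needs 115; the known cells sum to 100, so (3,4) = 15.
Row 2: 20 + 34 + 23 + 12 + ? = 115, so (2,1) = 26.
Row 3 needs 115; the known cells sum to 97, so (3,1) = 18.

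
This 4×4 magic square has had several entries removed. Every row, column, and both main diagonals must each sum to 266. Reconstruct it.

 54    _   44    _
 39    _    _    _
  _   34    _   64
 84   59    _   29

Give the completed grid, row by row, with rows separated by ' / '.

54 69 44 99 / 39 104 49 74 / 89 34 79 64 / 84 59 94 29

Row 4 needs 266; the known cells sum to 172, so (4,3) = 94.
The remaining cell in column 1 is (3,1) = 266 − 177 = 89.
Row 3 needs 266; the known cells sum to 187, so (3,3) = 79.
Column 3 needs 266; the known cells sum to 217, so (2,3) = 49.
Using main diagonal: 54 + 79 + 29 + ? → (2,2) = 266 − 162 = 104.
Anti-diagonal: 49 + 34 + 84 + ? = 266, so (1,4) = 99.
Row 1 needs 266; the known cells sum to 197, so (1,2) = 69.
Row 2 needs 266; the known cells sum to 192, so (2,4) = 74.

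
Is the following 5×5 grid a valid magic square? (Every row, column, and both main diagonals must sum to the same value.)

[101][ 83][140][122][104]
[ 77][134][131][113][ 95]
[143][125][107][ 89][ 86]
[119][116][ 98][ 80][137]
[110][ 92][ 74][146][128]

Yes

Row 1: 101 + 83 + 140 + 122 + 104 = 550.
Row 2: 77 + 134 + 131 + 113 + 95 = 550.
Row 3: 143 + 125 + 107 + 89 + 86 = 550.
Row 4: 119 + 116 + 98 + 80 + 137 = 550.
Row 5: 110 + 92 + 74 + 146 + 128 = 550.
Column 1: 101 + 77 + 143 + 119 + 110 = 550.
Column 2: 83 + 134 + 125 + 116 + 92 = 550.
Column 3: 140 + 131 + 107 + 98 + 74 = 550.
Column 4: 122 + 113 + 89 + 80 + 146 = 550.
Column 5: 104 + 95 + 86 + 137 + 128 = 550.
Main diagonal: 101 + 134 + 107 + 80 + 128 = 550.
Anti-diagonal: 104 + 113 + 107 + 116 + 110 = 550.
All lines sum to 550.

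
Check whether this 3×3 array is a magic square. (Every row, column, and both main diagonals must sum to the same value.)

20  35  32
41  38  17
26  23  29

Row 1: 20 + 35 + 32 = 87.
Row 2: 41 + 38 + 17 = 96.
Row 3: 26 + 23 + 29 = 78.
Column 1: 20 + 41 + 26 = 87.
Column 2: 35 + 38 + 23 = 96.
Column 3: 32 + 17 + 29 = 78.
Main diagonal: 20 + 38 + 29 = 87.
Anti-diagonal: 32 + 38 + 26 = 96.

No — row 1 sums to 87 but anti-diagonal sums to 96.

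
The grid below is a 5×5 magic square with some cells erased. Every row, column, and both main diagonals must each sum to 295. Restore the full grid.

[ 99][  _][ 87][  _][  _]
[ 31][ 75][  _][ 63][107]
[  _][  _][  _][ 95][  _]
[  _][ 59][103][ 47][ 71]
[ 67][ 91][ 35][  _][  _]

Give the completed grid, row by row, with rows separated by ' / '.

99 43 87 11 55 / 31 75 19 63 107 / 83 27 51 95 39 / 15 59 103 47 71 / 67 91 35 79 23

The remaining cell in row 2 is (2,3) = 295 − 276 = 19.
From row 4, 295 − (59 + 103 + 47 + 71) gives (4,1) = 15.
Column 1 must total 295; the given cells sum to 212, so (3,1) = 83.
Using column 3: 87 + 19 + 103 + 35 + ? → (3,3) = 295 − 244 = 51.
The remaining cell in main diagonal is (5,5) = 295 − 272 = 23.
From anti-diagonal, 295 − (63 + 51 + 59 + 67) gives (1,5) = 55.
Using row 5: 67 + 91 + 35 + 23 + ? → (5,4) = 295 − 216 = 79.
From column 4, 295 − (63 + 95 + 47 + 79) gives (1,4) = 11.
Column 5: 55 + 107 + 71 + 23 + ? = 295, so (3,5) = 39.
Row 1: 99 + 87 + 11 + 55 + ? = 295, so (1,2) = 43.
Row 3 must total 295; the given cells sum to 268, so (3,2) = 27.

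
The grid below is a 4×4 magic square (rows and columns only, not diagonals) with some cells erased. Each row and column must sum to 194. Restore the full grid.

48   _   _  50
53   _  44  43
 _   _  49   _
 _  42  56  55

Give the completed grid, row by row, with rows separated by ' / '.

48 51 45 50 / 53 54 44 43 / 52 47 49 46 / 41 42 56 55

Row 2 needs 194; the known cells sum to 140, so (2,2) = 54.
The remaining cell in row 4 is (4,1) = 194 − 153 = 41.
Column 1: 48 + 53 + 41 + ? = 194, so (3,1) = 52.
The remaining cell in column 3 is (1,3) = 194 − 149 = 45.
Using column 4: 50 + 43 + 55 + ? → (3,4) = 194 − 148 = 46.
Using row 1: 48 + 45 + 50 + ? → (1,2) = 194 − 143 = 51.
Row 3: 52 + 49 + 46 + ? = 194, so (3,2) = 47.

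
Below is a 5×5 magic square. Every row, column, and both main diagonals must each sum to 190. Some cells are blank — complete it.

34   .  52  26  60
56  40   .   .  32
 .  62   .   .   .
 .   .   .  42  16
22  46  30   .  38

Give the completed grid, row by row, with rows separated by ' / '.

34 18 52 26 60 / 56 40 14 48 32 / 28 62 36 20 44 / 50 24 58 42 16 / 22 46 30 54 38

Row 1 must total 190; the given cells sum to 172, so (1,2) = 18.
Row 5 must total 190; the given cells sum to 136, so (5,4) = 54.
Column 2 needs 190; the known cells sum to 166, so (4,2) = 24.
Column 5: 60 + 32 + 16 + 38 + ? = 190, so (3,5) = 44.
Main diagonal needs 190; the known cells sum to 154, so (3,3) = 36.
Using anti-diagonal: 60 + 36 + 24 + 22 + ? → (2,4) = 190 − 142 = 48.
Row 2 needs 190; the known cells sum to 176, so (2,3) = 14.
From column 3, 190 − (52 + 14 + 36 + 30) gives (4,3) = 58.
The remaining cell in column 4 is (3,4) = 190 − 170 = 20.
From row 3, 190 − (62 + 36 + 20 + 44) gives (3,1) = 28.
Row 4 needs 190; the known cells sum to 140, so (4,1) = 50.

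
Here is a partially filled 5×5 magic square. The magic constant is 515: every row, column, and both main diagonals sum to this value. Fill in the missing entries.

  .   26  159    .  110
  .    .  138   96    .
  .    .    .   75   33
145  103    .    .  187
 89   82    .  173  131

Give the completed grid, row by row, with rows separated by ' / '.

68 26 159 152 110 / 47 180 138 96 54 / 166 124 117 75 33 / 145 103 61 19 187 / 89 82 40 173 131

Row 5 must total 515; the given cells sum to 475, so (5,3) = 40.
Using column 5: 110 + 33 + 187 + 131 + ? → (2,5) = 515 − 461 = 54.
From anti-diagonal, 515 − (110 + 96 + 103 + 89) gives (3,3) = 117.
Column 3 must total 515; the given cells sum to 454, so (4,3) = 61.
Row 4 must total 515; the given cells sum to 496, so (4,4) = 19.
Column 4 needs 515; the known cells sum to 363, so (1,4) = 152.
The remaining cell in row 1 is (1,1) = 515 − 447 = 68.
Main diagonal must total 515; the given cells sum to 335, so (2,2) = 180.
From row 2, 515 − (180 + 138 + 96 + 54) gives (2,1) = 47.
The remaining cell in column 1 is (3,1) = 515 − 349 = 166.
From column 2, 515 − (26 + 180 + 103 + 82) gives (3,2) = 124.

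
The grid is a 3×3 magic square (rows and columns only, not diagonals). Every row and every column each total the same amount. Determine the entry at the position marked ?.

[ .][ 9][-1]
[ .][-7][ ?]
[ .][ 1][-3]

Column 2 is complete and sums to 3; that is the magic constant.
From row 1, 3 − (9 + (-1)) gives (1,1) = -5.
Row 3 must total 3; the given cells sum to -2, so (3,1) = 5.
Using column 1: -5 + 5 + ? → (2,1) = 3 − 0 = 3.
Using column 3: -1 + (-3) + ? → (2,3) = 3 − (-4) = 7.

7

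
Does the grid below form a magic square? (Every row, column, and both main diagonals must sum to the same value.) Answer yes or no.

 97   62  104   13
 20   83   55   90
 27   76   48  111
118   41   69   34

Row 1: 97 + 62 + 104 + 13 = 276.
Row 2: 20 + 83 + 55 + 90 = 248.
Row 3: 27 + 76 + 48 + 111 = 262.
Row 4: 118 + 41 + 69 + 34 = 262.
Column 1: 97 + 20 + 27 + 118 = 262.
Column 2: 62 + 83 + 76 + 41 = 262.
Column 3: 104 + 55 + 48 + 69 = 276.
Column 4: 13 + 90 + 111 + 34 = 248.
Main diagonal: 97 + 83 + 48 + 34 = 262.
Anti-diagonal: 13 + 55 + 76 + 118 = 262.

No — column 3 sums to 276 but column 1 sums to 262.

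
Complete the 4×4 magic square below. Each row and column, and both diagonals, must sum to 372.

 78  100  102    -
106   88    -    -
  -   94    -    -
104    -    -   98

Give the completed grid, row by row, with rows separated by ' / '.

78 100 102 92 / 106 88 82 96 / 84 94 108 86 / 104 90 80 98

Row 1 must total 372; the given cells sum to 280, so (1,4) = 92.
The remaining cell in column 1 is (3,1) = 372 − 288 = 84.
Using column 2: 100 + 88 + 94 + ? → (4,2) = 372 − 282 = 90.
Main diagonal: 78 + 88 + 98 + ? = 372, so (3,3) = 108.
Anti-diagonal: 92 + 94 + 104 + ? = 372, so (2,3) = 82.
The remaining cell in row 2 is (2,4) = 372 − 276 = 96.
Row 3: 84 + 94 + 108 + ? = 372, so (3,4) = 86.
Row 4: 104 + 90 + 98 + ? = 372, so (4,3) = 80.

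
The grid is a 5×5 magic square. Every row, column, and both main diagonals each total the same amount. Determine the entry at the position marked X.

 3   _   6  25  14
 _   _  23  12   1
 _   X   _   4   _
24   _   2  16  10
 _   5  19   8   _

Column 4 is complete and sums to 65; that is the magic constant.
The remaining cell in row 1 is (1,2) = 65 − 48 = 17.
Row 4 must total 65; the given cells sum to 52, so (4,2) = 13.
Column 3 needs 65; the known cells sum to 50, so (3,3) = 15.
Anti-diagonal needs 65; the known cells sum to 54, so (5,1) = 11.
Using row 5: 11 + 5 + 19 + 8 + ? → (5,5) = 65 − 43 = 22.
Column 5: 14 + 1 + 10 + 22 + ? = 65, so (3,5) = 18.
Main diagonal must total 65; the given cells sum to 56, so (2,2) = 9.
Row 2 must total 65; the given cells sum to 45, so (2,1) = 20.
The remaining cell in column 1 is (3,1) = 65 − 58 = 7.
Using column 2: 17 + 9 + 13 + 5 + ? → (3,2) = 65 − 44 = 21.

21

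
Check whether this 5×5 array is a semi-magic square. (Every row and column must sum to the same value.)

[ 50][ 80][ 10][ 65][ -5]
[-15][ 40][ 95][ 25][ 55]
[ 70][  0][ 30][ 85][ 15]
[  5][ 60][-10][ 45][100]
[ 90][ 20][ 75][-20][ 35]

Yes

Row 1: 50 + 80 + 10 + 65 + (-5) = 200.
Row 2: -15 + 40 + 95 + 25 + 55 = 200.
Row 3: 70 + 0 + 30 + 85 + 15 = 200.
Row 4: 5 + 60 + (-10) + 45 + 100 = 200.
Row 5: 90 + 20 + 75 + (-20) + 35 = 200.
Column 1: 50 + (-15) + 70 + 5 + 90 = 200.
Column 2: 80 + 40 + 0 + 60 + 20 = 200.
Column 3: 10 + 95 + 30 + (-10) + 75 = 200.
Column 4: 65 + 25 + 85 + 45 + (-20) = 200.
Column 5: -5 + 55 + 15 + 100 + 35 = 200.
All lines sum to 200.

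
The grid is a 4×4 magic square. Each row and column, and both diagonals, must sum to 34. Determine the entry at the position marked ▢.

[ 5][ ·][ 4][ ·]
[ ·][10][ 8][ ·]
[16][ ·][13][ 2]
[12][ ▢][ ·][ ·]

7

From row 3, 34 − (16 + 13 + 2) gives (3,2) = 3.
Column 1 needs 34; the known cells sum to 33, so (2,1) = 1.
The remaining cell in column 3 is (4,3) = 34 − 25 = 9.
Main diagonal must total 34; the given cells sum to 28, so (4,4) = 6.
Anti-diagonal needs 34; the known cells sum to 23, so (1,4) = 11.
From row 1, 34 − (5 + 4 + 11) gives (1,2) = 14.
Using row 2: 1 + 10 + 8 + ? → (2,4) = 34 − 19 = 15.
Row 4 needs 34; the known cells sum to 27, so (4,2) = 7.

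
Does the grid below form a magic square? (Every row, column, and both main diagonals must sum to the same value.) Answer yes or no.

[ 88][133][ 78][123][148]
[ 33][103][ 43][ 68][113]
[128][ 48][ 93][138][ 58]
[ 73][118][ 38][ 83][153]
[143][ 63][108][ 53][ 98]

No — column 2 sums to 465 but row 2 sums to 360.

Row 1: 88 + 133 + 78 + 123 + 148 = 570.
Row 2: 33 + 103 + 43 + 68 + 113 = 360.
Row 3: 128 + 48 + 93 + 138 + 58 = 465.
Row 4: 73 + 118 + 38 + 83 + 153 = 465.
Row 5: 143 + 63 + 108 + 53 + 98 = 465.
Column 1: 88 + 33 + 128 + 73 + 143 = 465.
Column 2: 133 + 103 + 48 + 118 + 63 = 465.
Column 3: 78 + 43 + 93 + 38 + 108 = 360.
Column 4: 123 + 68 + 138 + 83 + 53 = 465.
Column 5: 148 + 113 + 58 + 153 + 98 = 570.
Main diagonal: 88 + 103 + 93 + 83 + 98 = 465.
Anti-diagonal: 148 + 68 + 93 + 118 + 143 = 570.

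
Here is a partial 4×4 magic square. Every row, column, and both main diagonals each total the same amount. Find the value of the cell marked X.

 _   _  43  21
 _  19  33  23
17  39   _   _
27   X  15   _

Anti-diagonal is complete and sums to 120; that is the magic constant.
Using row 2: 19 + 33 + 23 + ? → (2,1) = 120 − 75 = 45.
From column 1, 120 − (45 + 17 + 27) gives (1,1) = 31.
The remaining cell in column 3 is (3,3) = 120 − 91 = 29.
From main diagonal, 120 − (31 + 19 + 29) gives (4,4) = 41.
Using row 1: 31 + 43 + 21 + ? → (1,2) = 120 − 95 = 25.
Row 3: 17 + 39 + 29 + ? = 120, so (3,4) = 35.
The remaining cell in row 4 is (4,2) = 120 − 83 = 37.

37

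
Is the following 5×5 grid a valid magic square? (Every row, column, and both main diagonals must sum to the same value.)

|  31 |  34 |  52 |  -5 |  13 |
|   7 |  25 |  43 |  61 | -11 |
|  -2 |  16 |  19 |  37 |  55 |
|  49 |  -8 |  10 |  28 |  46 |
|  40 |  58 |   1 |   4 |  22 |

Yes

Row 1: 31 + 34 + 52 + (-5) + 13 = 125.
Row 2: 7 + 25 + 43 + 61 + (-11) = 125.
Row 3: -2 + 16 + 19 + 37 + 55 = 125.
Row 4: 49 + (-8) + 10 + 28 + 46 = 125.
Row 5: 40 + 58 + 1 + 4 + 22 = 125.
Column 1: 31 + 7 + (-2) + 49 + 40 = 125.
Column 2: 34 + 25 + 16 + (-8) + 58 = 125.
Column 3: 52 + 43 + 19 + 10 + 1 = 125.
Column 4: -5 + 61 + 37 + 28 + 4 = 125.
Column 5: 13 + (-11) + 55 + 46 + 22 = 125.
Main diagonal: 31 + 25 + 19 + 28 + 22 = 125.
Anti-diagonal: 13 + 61 + 19 + (-8) + 40 = 125.
All lines sum to 125.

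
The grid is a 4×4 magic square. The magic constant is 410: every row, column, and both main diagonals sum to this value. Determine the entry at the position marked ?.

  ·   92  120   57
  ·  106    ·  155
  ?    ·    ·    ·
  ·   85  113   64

Row 1 needs 410; the known cells sum to 269, so (1,1) = 141.
Row 4 needs 410; the known cells sum to 262, so (4,1) = 148.
Column 2 must total 410; the given cells sum to 283, so (3,2) = 127.
Column 4: 57 + 155 + 64 + ? = 410, so (3,4) = 134.
Using main diagonal: 141 + 106 + 64 + ? → (3,3) = 410 − 311 = 99.
Anti-diagonal: 57 + 127 + 148 + ? = 410, so (2,3) = 78.
Row 2 needs 410; the known cells sum to 339, so (2,1) = 71.
The remaining cell in row 3 is (3,1) = 410 − 360 = 50.

50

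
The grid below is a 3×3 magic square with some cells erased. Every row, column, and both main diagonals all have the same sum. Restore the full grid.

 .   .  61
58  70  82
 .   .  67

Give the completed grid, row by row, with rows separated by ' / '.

Column 3 is already complete: 61 + 82 + 67 = 210, so that is the magic constant.
From main diagonal, 210 − (70 + 67) gives (1,1) = 73.
From anti-diagonal, 210 − (61 + 70) gives (3,1) = 79.
From row 1, 210 − (73 + 61) gives (1,2) = 76.
Row 3 needs 210; the known cells sum to 146, so (3,2) = 64.

73 76 61 / 58 70 82 / 79 64 67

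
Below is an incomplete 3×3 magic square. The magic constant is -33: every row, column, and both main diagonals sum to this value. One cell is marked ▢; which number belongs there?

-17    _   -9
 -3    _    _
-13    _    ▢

-5

Row 1 must total -33; the given cells sum to -26, so (1,2) = -7.
Using anti-diagonal: -9 + (-13) + ? → (2,2) = -33 − (-22) = -11.
Row 2 must total -33; the given cells sum to -14, so (2,3) = -19.
Column 2 needs -33; the known cells sum to -18, so (3,2) = -15.
From column 3, -33 − (-9 + (-19)) gives (3,3) = -5.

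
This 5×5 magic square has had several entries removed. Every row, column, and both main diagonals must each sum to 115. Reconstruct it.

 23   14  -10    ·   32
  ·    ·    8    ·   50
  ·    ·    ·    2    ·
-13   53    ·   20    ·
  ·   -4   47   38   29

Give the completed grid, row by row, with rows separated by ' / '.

23 14 -10 56 32 / 41 17 8 -1 50 / 59 35 26 2 -7 / -13 53 44 20 11 / 5 -4 47 38 29

The remaining cell in row 1 is (1,4) = 115 − 59 = 56.
The remaining cell in row 5 is (5,1) = 115 − 110 = 5.
Using column 4: 56 + 2 + 20 + 38 + ? → (2,4) = 115 − 116 = -1.
The remaining cell in anti-diagonal is (3,3) = 115 − 89 = 26.
Column 3 needs 115; the known cells sum to 71, so (4,3) = 44.
From main diagonal, 115 − (23 + 26 + 20 + 29) gives (2,2) = 17.
From row 2, 115 − (17 + 8 + (-1) + 50) gives (2,1) = 41.
Using row 4: -13 + 53 + 44 + 20 + ? → (4,5) = 115 − 104 = 11.
Column 1 needs 115; the known cells sum to 56, so (3,1) = 59.
Column 2 must total 115; the given cells sum to 80, so (3,2) = 35.
Column 5: 32 + 50 + 11 + 29 + ? = 115, so (3,5) = -7.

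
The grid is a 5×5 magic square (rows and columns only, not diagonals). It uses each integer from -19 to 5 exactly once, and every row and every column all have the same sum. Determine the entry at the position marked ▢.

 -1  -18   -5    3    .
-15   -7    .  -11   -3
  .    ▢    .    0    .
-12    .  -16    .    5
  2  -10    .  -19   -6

The entries are -19 through 5, which sum to -175, so each line sums to -175/5 = -35.
Row 1 must total -35; the given cells sum to -21, so (1,5) = -14.
Row 2: -15 + (-7) + (-11) + (-3) + ? = -35, so (2,3) = 1.
From row 5, -35 − (2 + (-10) + (-19) + (-6)) gives (5,3) = -2.
Column 1: -1 + (-15) + (-12) + 2 + ? = -35, so (3,1) = -9.
The remaining cell in column 3 is (3,3) = -35 − (-22) = -13.
Column 4: 3 + (-11) + 0 + (-19) + ? = -35, so (4,4) = -8.
Column 5 needs -35; the known cells sum to -18, so (3,5) = -17.
Row 3: -9 + (-13) + 0 + (-17) + ? = -35, so (3,2) = 4.

4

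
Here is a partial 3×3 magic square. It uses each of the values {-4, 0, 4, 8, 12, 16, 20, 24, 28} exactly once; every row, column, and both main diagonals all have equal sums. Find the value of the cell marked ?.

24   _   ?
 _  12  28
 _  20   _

The 9 entries sum to 108, so each line sums to 108/3 = 36.
Row 2: 12 + 28 + ? = 36, so (2,1) = -4.
Column 1: 24 + (-4) + ? = 36, so (3,1) = 16.
Column 2 needs 36; the known cells sum to 32, so (1,2) = 4.
Main diagonal: 24 + 12 + ? = 36, so (3,3) = 0.
From anti-diagonal, 36 − (12 + 16) gives (1,3) = 8.

8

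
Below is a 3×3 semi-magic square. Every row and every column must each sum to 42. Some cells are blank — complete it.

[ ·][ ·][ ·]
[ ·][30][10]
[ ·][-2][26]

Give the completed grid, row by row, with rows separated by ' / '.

Using row 2: 30 + 10 + ? → (2,1) = 42 − 40 = 2.
Using row 3: -2 + 26 + ? → (3,1) = 42 − 24 = 18.
Column 1 needs 42; the known cells sum to 20, so (1,1) = 22.
Column 2 must total 42; the given cells sum to 28, so (1,2) = 14.
Column 3: 10 + 26 + ? = 42, so (1,3) = 6.

22 14 6 / 2 30 10 / 18 -2 26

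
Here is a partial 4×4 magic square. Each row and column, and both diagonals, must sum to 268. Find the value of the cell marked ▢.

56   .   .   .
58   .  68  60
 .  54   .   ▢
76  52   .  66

72

The remaining cell in row 2 is (2,2) = 268 − 186 = 82.
Row 4: 76 + 52 + 66 + ? = 268, so (4,3) = 74.
From column 1, 268 − (56 + 58 + 76) gives (3,1) = 78.
Column 2 needs 268; the known cells sum to 188, so (1,2) = 80.
Main diagonal needs 268; the known cells sum to 204, so (3,3) = 64.
From anti-diagonal, 268 − (68 + 54 + 76) gives (1,4) = 70.
From row 1, 268 − (56 + 80 + 70) gives (1,3) = 62.
From row 3, 268 − (78 + 54 + 64) gives (3,4) = 72.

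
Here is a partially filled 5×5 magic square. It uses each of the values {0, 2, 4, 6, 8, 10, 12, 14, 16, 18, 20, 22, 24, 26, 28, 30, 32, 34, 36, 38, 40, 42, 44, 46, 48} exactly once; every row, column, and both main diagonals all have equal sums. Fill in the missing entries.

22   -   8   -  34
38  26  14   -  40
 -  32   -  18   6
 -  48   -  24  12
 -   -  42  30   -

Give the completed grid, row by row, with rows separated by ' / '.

22 10 8 46 34 / 38 26 14 2 40 / 44 32 20 18 6 / 0 48 36 24 12 / 16 4 42 30 28

The 25 entries sum to 600, so each line sums to 600/5 = 120.
Row 2: 38 + 26 + 14 + 40 + ? = 120, so (2,4) = 2.
Column 4 needs 120; the known cells sum to 74, so (1,4) = 46.
Column 5 needs 120; the known cells sum to 92, so (5,5) = 28.
Main diagonal needs 120; the known cells sum to 100, so (3,3) = 20.
Anti-diagonal must total 120; the given cells sum to 104, so (5,1) = 16.
From row 1, 120 − (22 + 8 + 46 + 34) gives (1,2) = 10.
Using row 3: 32 + 20 + 18 + 6 + ? → (3,1) = 120 − 76 = 44.
Row 5: 16 + 42 + 30 + 28 + ? = 120, so (5,2) = 4.
Column 1 must total 120; the given cells sum to 120, so (4,1) = 0.
Using column 3: 8 + 14 + 20 + 42 + ? → (4,3) = 120 − 84 = 36.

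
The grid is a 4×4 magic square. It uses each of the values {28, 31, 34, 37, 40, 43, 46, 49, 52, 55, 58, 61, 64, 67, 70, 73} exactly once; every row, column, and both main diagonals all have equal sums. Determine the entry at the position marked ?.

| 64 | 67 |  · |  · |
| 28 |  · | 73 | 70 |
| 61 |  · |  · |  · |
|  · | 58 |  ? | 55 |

40

The 16 entries sum to 808, so each line sums to 808/4 = 202.
From row 2, 202 − (28 + 73 + 70) gives (2,2) = 31.
Using column 1: 64 + 28 + 61 + ? → (4,1) = 202 − 153 = 49.
From column 2, 202 − (67 + 31 + 58) gives (3,2) = 46.
From main diagonal, 202 − (64 + 31 + 55) gives (3,3) = 52.
The remaining cell in anti-diagonal is (1,4) = 202 − 168 = 34.
Row 1 needs 202; the known cells sum to 165, so (1,3) = 37.
Row 3 must total 202; the given cells sum to 159, so (3,4) = 43.
Using row 4: 49 + 58 + 55 + ? → (4,3) = 202 − 162 = 40.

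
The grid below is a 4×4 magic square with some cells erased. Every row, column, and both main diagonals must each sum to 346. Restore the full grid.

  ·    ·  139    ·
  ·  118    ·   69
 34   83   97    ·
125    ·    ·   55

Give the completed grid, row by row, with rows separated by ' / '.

Row 3 needs 346; the known cells sum to 214, so (3,4) = 132.
Column 4 must total 346; the given cells sum to 256, so (1,4) = 90.
From main diagonal, 346 − (118 + 97 + 55) gives (1,1) = 76.
Anti-diagonal must total 346; the given cells sum to 298, so (2,3) = 48.
The remaining cell in row 1 is (1,2) = 346 − 305 = 41.
Using row 2: 118 + 48 + 69 + ? → (2,1) = 346 − 235 = 111.
The remaining cell in column 2 is (4,2) = 346 − 242 = 104.
Column 3 needs 346; the known cells sum to 284, so (4,3) = 62.

76 41 139 90 / 111 118 48 69 / 34 83 97 132 / 125 104 62 55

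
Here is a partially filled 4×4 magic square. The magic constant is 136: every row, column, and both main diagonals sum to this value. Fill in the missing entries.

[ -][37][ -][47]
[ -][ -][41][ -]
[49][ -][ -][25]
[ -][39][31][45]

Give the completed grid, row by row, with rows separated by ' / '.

23 37 29 47 / 43 33 41 19 / 49 27 35 25 / 21 39 31 45

Row 4 needs 136; the known cells sum to 115, so (4,1) = 21.
Using column 4: 47 + 25 + 45 + ? → (2,4) = 136 − 117 = 19.
Anti-diagonal must total 136; the given cells sum to 109, so (3,2) = 27.
Row 3 must total 136; the given cells sum to 101, so (3,3) = 35.
Column 2 must total 136; the given cells sum to 103, so (2,2) = 33.
From column 3, 136 − (41 + 35 + 31) gives (1,3) = 29.
From main diagonal, 136 − (33 + 35 + 45) gives (1,1) = 23.
From row 2, 136 − (33 + 41 + 19) gives (2,1) = 43.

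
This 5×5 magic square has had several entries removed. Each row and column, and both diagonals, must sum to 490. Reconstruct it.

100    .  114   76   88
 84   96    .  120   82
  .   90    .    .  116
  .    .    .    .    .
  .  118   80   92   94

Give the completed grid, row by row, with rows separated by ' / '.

100 112 114 76 88 / 84 96 108 120 82 / 78 90 102 104 116 / 122 74 86 98 110 / 106 118 80 92 94

From row 1, 490 − (100 + 114 + 76 + 88) gives (1,2) = 112.
From row 2, 490 − (84 + 96 + 120 + 82) gives (2,3) = 108.
Row 5 must total 490; the given cells sum to 384, so (5,1) = 106.
From column 2, 490 − (112 + 96 + 90 + 118) gives (4,2) = 74.
Column 5 needs 490; the known cells sum to 380, so (4,5) = 110.
Using anti-diagonal: 88 + 120 + 74 + 106 + ? → (3,3) = 490 − 388 = 102.
Column 3 must total 490; the given cells sum to 404, so (4,3) = 86.
The remaining cell in main diagonal is (4,4) = 490 − 392 = 98.
The remaining cell in row 4 is (4,1) = 490 − 368 = 122.
The remaining cell in column 1 is (3,1) = 490 − 412 = 78.
The remaining cell in column 4 is (3,4) = 490 − 386 = 104.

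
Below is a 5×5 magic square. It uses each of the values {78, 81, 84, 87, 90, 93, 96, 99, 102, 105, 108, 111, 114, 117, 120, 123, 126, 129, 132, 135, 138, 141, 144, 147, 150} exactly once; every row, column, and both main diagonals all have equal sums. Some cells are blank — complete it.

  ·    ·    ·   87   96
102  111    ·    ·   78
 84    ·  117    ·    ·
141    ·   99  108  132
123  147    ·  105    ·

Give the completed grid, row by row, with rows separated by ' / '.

120 129 138 87 96 / 102 111 135 144 78 / 84 93 117 126 150 / 141 90 99 108 132 / 123 147 81 105 114

The 25 entries sum to 2850, so each line sums to 2850/5 = 570.
Row 4 needs 570; the known cells sum to 480, so (4,2) = 90.
Column 1: 102 + 84 + 141 + 123 + ? = 570, so (1,1) = 120.
Main diagonal: 120 + 111 + 117 + 108 + ? = 570, so (5,5) = 114.
The remaining cell in anti-diagonal is (2,4) = 570 − 426 = 144.
The remaining cell in row 2 is (2,3) = 570 − 435 = 135.
From row 5, 570 − (123 + 147 + 105 + 114) gives (5,3) = 81.
Column 3 must total 570; the given cells sum to 432, so (1,3) = 138.
The remaining cell in column 4 is (3,4) = 570 − 444 = 126.
Column 5: 96 + 78 + 132 + 114 + ? = 570, so (3,5) = 150.
From row 1, 570 − (120 + 138 + 87 + 96) gives (1,2) = 129.
Row 3 needs 570; the known cells sum to 477, so (3,2) = 93.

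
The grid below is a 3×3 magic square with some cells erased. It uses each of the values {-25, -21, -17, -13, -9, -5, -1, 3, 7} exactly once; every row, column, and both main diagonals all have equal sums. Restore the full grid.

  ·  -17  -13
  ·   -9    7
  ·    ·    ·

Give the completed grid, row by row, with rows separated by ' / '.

The 9 entries sum to -81, so each line sums to -81/3 = -27.
From row 1, -27 − (-17 + (-13)) gives (1,1) = 3.
Row 2: -9 + 7 + ? = -27, so (2,1) = -25.
Using column 1: 3 + (-25) + ? → (3,1) = -27 − (-22) = -5.
Column 2: -17 + (-9) + ? = -27, so (3,2) = -1.
From column 3, -27 − (-13 + 7) gives (3,3) = -21.

3 -17 -13 / -25 -9 7 / -5 -1 -21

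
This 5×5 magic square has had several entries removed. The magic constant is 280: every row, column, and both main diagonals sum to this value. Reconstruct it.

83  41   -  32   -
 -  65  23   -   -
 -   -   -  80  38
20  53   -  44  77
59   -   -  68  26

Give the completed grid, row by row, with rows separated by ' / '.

Row 4: 20 + 53 + 44 + 77 + ? = 280, so (4,3) = 86.
The remaining cell in column 4 is (2,4) = 280 − 224 = 56.
Main diagonal needs 280; the known cells sum to 218, so (3,3) = 62.
Anti-diagonal: 56 + 62 + 53 + 59 + ? = 280, so (1,5) = 50.
Row 1 must total 280; the given cells sum to 206, so (1,3) = 74.
Column 3 needs 280; the known cells sum to 245, so (5,3) = 35.
Using column 5: 50 + 38 + 77 + 26 + ? → (2,5) = 280 − 191 = 89.
Row 2 needs 280; the known cells sum to 233, so (2,1) = 47.
Row 5 needs 280; the known cells sum to 188, so (5,2) = 92.
Using column 1: 83 + 47 + 20 + 59 + ? → (3,1) = 280 − 209 = 71.
Column 2 needs 280; the known cells sum to 251, so (3,2) = 29.

83 41 74 32 50 / 47 65 23 56 89 / 71 29 62 80 38 / 20 53 86 44 77 / 59 92 35 68 26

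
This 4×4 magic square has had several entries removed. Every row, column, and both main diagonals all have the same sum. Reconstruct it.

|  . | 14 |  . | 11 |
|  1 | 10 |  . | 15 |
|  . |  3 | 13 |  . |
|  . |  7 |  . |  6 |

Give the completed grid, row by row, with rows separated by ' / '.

Column 2 is already complete: 14 + 10 + 3 + 7 = 34, so that is the magic constant.
The remaining cell in row 2 is (2,3) = 34 − 26 = 8.
Column 4 must total 34; the given cells sum to 32, so (3,4) = 2.
Main diagonal needs 34; the known cells sum to 29, so (1,1) = 5.
Anti-diagonal: 11 + 8 + 3 + ? = 34, so (4,1) = 12.
Row 1 must total 34; the given cells sum to 30, so (1,3) = 4.
Row 3 needs 34; the known cells sum to 18, so (3,1) = 16.
The remaining cell in row 4 is (4,3) = 34 − 25 = 9.

5 14 4 11 / 1 10 8 15 / 16 3 13 2 / 12 7 9 6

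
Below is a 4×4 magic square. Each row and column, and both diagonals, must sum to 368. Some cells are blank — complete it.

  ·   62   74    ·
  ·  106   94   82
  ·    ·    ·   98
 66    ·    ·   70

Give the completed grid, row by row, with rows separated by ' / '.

114 62 74 118 / 86 106 94 82 / 102 90 78 98 / 66 110 122 70

The remaining cell in row 2 is (2,1) = 368 − 282 = 86.
Column 4: 82 + 98 + 70 + ? = 368, so (1,4) = 118.
Using anti-diagonal: 118 + 94 + 66 + ? → (3,2) = 368 − 278 = 90.
Using row 1: 62 + 74 + 118 + ? → (1,1) = 368 − 254 = 114.
Column 1 needs 368; the known cells sum to 266, so (3,1) = 102.
The remaining cell in column 2 is (4,2) = 368 − 258 = 110.
Main diagonal: 114 + 106 + 70 + ? = 368, so (3,3) = 78.
Row 4 needs 368; the known cells sum to 246, so (4,3) = 122.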